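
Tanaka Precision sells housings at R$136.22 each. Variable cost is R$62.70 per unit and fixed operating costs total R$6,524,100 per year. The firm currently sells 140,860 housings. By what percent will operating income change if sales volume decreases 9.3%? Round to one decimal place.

Contribution at this volume is 140,860 × R$73.52 = R$10,356,027.20.
Subtracting fixed costs: EBIT = R$10,356,027.20 − R$6,524,100 = R$3,831,927.20.
So DOL = total CM / EBIT = R$10,356,027.20 / R$3,831,927.20 = 2.7026.
%ΔEBIT = DOL × %ΔSales = 2.7026 × -9.3% = -25.1%.

-25.1%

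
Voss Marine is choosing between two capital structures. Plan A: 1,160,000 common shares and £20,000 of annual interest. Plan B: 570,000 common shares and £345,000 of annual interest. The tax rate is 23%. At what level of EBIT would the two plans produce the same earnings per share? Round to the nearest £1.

£658,983

Set EPS_A = EPS_B: (EBIT − £20,000)(1 − 0.23) ÷ 1,160,000 = (EBIT − £345,000)(1 − 0.23) ÷ 570,000.
Cancelling (1 − t) and cross-multiplying: 570,000·(EBIT − 20,000) = 1,160,000·(EBIT − 345,000).
Solving, EBIT = (345,000·1,160,000 − 20,000·570,000) / (1,160,000 − 570,000) = 388,800,000,000 / 590,000 = 658,983.05.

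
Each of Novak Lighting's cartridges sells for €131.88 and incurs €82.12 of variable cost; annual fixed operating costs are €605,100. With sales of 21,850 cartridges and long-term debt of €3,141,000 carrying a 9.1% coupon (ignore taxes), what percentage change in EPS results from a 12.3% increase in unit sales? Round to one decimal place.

+68.1%

At 21,850 units, contribution = 21,850 × €49.76 = €1,087,256.00.
EBIT = €1,087,256.00 − €605,100 = €482,156.00.
Interest = €285,831.00, so EBIT − I = €196,325.00.
DCL = total CM / (EBIT − I) = €1,087,256.00 / €196,325.00 = 5.5380.
EPS therefore changes by 5.5380 × (+12.3%) = +68.1%.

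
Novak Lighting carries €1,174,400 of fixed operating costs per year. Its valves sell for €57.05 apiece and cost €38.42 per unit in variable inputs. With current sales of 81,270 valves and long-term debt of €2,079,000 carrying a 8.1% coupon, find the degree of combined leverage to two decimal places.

At 81,270 units, contribution = 81,270 × €18.63 = €1,514,060.10.
Operating income = contribution − fixed costs = €1,514,060.10 − €1,174,400 = €339,660.10. Interest = €168,399.00, so EBIT − I = €171,261.10.
Degree of total leverage = total CM / (EBIT − interest) = €1,514,060.10 / €171,261.10 = 8.8407.

8.84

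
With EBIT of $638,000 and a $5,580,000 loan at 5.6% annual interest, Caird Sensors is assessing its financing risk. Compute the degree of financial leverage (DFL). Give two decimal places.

1.96

Interest = $312,480.00.
DFL = EBIT ÷ (EBIT − I) = $638,000 ÷ ($638,000 − $312,480.00) = $638,000 ÷ $325,520.00 = 1.9599.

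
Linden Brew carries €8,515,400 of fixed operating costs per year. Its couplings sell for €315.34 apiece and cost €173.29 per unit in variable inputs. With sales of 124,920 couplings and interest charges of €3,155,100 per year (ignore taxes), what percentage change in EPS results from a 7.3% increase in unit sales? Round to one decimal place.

+21.3%

Total contribution margin = 124,920 × €142.05 = €17,744,886.00.
Operating income = contribution − fixed costs = €17,744,886.00 − €8,515,400 = €9,229,486.00.
Interest = €3,155,100.00, so EBIT − I = €6,074,386.00.
DCL = total CM / (EBIT − I) = €17,744,886.00 / €6,074,386.00 = 2.9213.
EPS therefore changes by 2.9213 × (+7.3%) = +21.3%.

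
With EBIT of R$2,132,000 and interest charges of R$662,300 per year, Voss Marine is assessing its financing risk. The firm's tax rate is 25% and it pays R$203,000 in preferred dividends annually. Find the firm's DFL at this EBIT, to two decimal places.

Annual interest charges come to R$662,300.00.
Pre-tax preferred-dividend burden = R$203,000 ÷ (1 − 0.25) = R$270,666.67.
DFL = EBIT ÷ [EBIT − I − D_p/(1−t)] = R$2,132,000 ÷ [R$2,132,000 − R$662,300.00 − R$270,666.67] = R$2,132,000 ÷ R$1,199,033.33 = 1.7781.

1.78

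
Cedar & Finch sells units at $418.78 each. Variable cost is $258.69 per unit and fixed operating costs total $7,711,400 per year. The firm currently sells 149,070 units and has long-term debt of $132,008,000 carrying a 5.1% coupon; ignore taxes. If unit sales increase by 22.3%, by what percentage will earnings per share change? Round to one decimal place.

Total contribution margin = 149,070 × $160.09 = $23,864,616.30.
EBIT = $23,864,616.30 − $7,711,400 = $16,153,216.30.
After interest of $6,732,408.00, pre-tax earnings = $9,420,808.30.
DCL = total CM / (EBIT − I) = $23,864,616.30 / $9,420,808.30 = 2.5332.
%ΔEPS = DCL × %ΔSales = 2.5332 × +22.3% = +56.5%.

+56.5%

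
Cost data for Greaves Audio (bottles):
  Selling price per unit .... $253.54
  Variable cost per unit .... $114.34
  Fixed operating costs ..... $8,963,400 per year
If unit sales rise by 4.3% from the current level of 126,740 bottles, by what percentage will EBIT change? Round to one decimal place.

+8.7%

Contribution at this volume is 126,740 × $139.20 = $17,642,208.00.
EBIT = $17,642,208.00 − $8,963,400 = $8,678,808.00.
Degree of operating leverage = $17,642,208.00 / $8,678,808.00 = 2.0328.
So EBIT moves 2.0328 × (+4.3%) = +8.7%.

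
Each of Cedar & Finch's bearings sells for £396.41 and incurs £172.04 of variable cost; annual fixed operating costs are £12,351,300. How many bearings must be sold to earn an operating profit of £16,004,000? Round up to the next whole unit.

126,378 bearings

Contribution margin per unit = £396.41 − £172.04 = £224.37.
Need Q such that Q × £224.37 − £12,351,300 = £16,004,000, i.e. Q = £28,355,300 / £224.37 = 126,377.41 → 126,378.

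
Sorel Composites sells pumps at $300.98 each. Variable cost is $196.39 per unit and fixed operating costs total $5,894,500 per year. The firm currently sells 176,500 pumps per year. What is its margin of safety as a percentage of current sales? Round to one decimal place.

68.1%

Each unit contributes $300.98 − $196.39 = $104.59. Break-even units = $5,894,500 ÷ $104.59 = 56,358.16; break-even revenue = 56,358.16 × $300.98 = $16,962,679.13.
Actual sales revenue = 176,500 × $300.98 = $53,122,970.00.
Margin of safety = ($53,122,970.00 − $16,962,679.13) ÷ $53,122,970.00 = 68.1%.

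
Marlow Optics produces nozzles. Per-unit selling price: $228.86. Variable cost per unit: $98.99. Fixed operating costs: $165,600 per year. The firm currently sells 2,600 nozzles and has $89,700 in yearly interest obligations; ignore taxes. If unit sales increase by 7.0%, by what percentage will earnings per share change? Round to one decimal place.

Total contribution margin = 2,600 × $129.87 = $337,662.00.
Subtracting fixed costs: EBIT = $337,662.00 − $165,600 = $172,062.00.
Interest = $89,700.00, so EBIT − I = $82,362.00.
DCL = total CM / (EBIT − I) = $337,662.00 / $82,362.00 = 4.0997.
EPS therefore changes by 4.0997 × (+7.0%) = +28.7%.

+28.7%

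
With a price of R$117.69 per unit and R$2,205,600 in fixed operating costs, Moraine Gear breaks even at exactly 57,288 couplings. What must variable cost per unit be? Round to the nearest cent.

R$79.19

Contribution per unit must be FC / Q = R$2,205,600 / 57,288 = R$38.5002.
Variable cost per unit = R$117.69 − R$38.5002 = R$79.19.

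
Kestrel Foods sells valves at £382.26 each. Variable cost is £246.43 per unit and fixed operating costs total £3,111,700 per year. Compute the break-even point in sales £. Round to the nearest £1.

£8,757,111

Contribution margin per unit = £382.26 − £246.43 = £135.83, a CM ratio of £135.83 ÷ £382.26 = 0.3553.
Break-even revenue = fixed costs × price ÷ CM = £3,111,700 × £382.26 ÷ £135.83 = £8,757,111.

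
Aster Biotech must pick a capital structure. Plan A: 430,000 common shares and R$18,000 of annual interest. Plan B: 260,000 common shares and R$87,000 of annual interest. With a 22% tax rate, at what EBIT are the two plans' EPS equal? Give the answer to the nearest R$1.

R$192,529

At indifference, (EBIT − 18,000)(1 − t)/430,000 = (EBIT − 87,000)(1 − t)/260,000.
Cancelling (1 − t) and cross-multiplying: 260,000·(EBIT − 18,000) = 430,000·(EBIT − 87,000).
Solving, EBIT = (87,000·430,000 − 18,000·260,000) / (430,000 − 260,000) = 32,730,000,000 / 170,000 = 192,529.41.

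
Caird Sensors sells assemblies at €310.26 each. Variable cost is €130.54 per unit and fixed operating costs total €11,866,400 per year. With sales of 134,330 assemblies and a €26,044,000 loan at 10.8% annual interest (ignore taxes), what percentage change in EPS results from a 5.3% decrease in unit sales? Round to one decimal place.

-13.5%

Total contribution margin = 134,330 × €179.72 = €24,141,787.60.
Subtracting fixed costs: EBIT = €24,141,787.60 − €11,866,400 = €12,275,387.60.
After interest of €2,812,752.00, pre-tax earnings = €9,462,635.60.
Degree of combined leverage = contribution ÷ (EBIT − I) = €24,141,787.60 ÷ €9,462,635.60 = 2.5513.
%ΔEPS = DCL × %ΔSales = 2.5513 × -5.3% = -13.5%.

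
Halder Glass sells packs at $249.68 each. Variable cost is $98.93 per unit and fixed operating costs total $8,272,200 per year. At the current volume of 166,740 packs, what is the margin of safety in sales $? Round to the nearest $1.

Unit CM = price − variable cost = $249.68 − $98.93 = $150.75. Break-even units = $8,272,200 ÷ $150.75 = 54,873.63; break-even revenue = 54,873.63 × $249.68 = $13,700,848.40.
Actual sales revenue = 166,740 × $249.68 = $41,631,643.20.
Margin of safety = $41,631,643.20 − $13,700,848.40 = $27,930,795.

$27,930,795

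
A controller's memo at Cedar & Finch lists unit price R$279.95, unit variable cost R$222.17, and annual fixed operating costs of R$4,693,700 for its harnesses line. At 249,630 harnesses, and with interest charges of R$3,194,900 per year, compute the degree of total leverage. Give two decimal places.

2.21

At 249,630 units, contribution = 249,630 × R$57.78 = R$14,423,621.40.
Operating income = contribution − fixed costs = R$14,423,621.40 − R$4,693,700 = R$9,729,921.40. Interest = R$3,194,900.00.
DOL = R$14,423,621.40 ÷ R$9,729,921.40 = 1.4824; DFL = R$9,729,921.40 ÷ R$6,535,021.40 = 1.4889.
DCL = DOL × DFL = 1.4824 × 1.4889 = 2.2071.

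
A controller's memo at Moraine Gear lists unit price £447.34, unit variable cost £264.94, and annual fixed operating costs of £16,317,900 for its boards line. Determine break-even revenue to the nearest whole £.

£40,020,008

CM per unit = £447.34 − £264.94 = £182.40; CM ratio = £182.40 / £447.34 = 0.4077.
Break-even revenue = fixed costs × price ÷ CM = £16,317,900 × £447.34 ÷ £182.40 = £40,020,008.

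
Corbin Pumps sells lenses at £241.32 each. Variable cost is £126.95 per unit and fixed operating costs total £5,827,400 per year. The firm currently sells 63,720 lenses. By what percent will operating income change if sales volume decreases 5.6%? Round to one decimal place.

Contribution at this volume is 63,720 × £114.37 = £7,287,656.40.
EBIT = £7,287,656.40 − £5,827,400 = £1,460,256.40.
DOL = contribution ÷ EBIT = £7,287,656.40 ÷ £1,460,256.40 = 4.9907.
So EBIT moves 4.9907 × (-5.6%) = -27.9%.

-27.9%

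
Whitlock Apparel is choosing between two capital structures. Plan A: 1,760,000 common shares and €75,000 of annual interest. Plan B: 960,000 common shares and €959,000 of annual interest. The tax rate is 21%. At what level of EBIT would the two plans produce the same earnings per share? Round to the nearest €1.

Set EPS_A = EPS_B: (EBIT − €75,000)(1 − 0.21) ÷ 1,760,000 = (EBIT − €959,000)(1 − 0.21) ÷ 960,000.
The (1 − t) factor cancels: (EBIT − 75,000) × 960,000 = (EBIT − 959,000) × 1,760,000.
Solving, EBIT = (959,000·1,760,000 − 75,000·960,000) / (1,760,000 − 960,000) = 1,615,840,000,000 / 800,000 = 2,019,800.00.

€2,019,800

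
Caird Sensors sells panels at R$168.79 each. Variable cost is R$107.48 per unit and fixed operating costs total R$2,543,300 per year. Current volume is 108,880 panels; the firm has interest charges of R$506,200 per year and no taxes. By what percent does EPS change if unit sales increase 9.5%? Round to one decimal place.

+17.5%

At 108,880 units, contribution = 108,880 × R$61.31 = R$6,675,432.80.
Operating income = contribution − fixed costs = R$6,675,432.80 − R$2,543,300 = R$4,132,132.80.
Interest = R$506,200.00, so EBIT − I = R$3,625,932.80.
DCL = total CM / (EBIT − I) = R$6,675,432.80 / R$3,625,932.80 = 1.8410.
EPS therefore changes by 1.8410 × (+9.5%) = +17.5%.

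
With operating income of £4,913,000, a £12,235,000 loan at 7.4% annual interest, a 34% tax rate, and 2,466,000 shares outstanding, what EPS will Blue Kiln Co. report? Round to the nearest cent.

Interest = £905,390.00, so EBT = £4,913,000 − £905,390.00 = £4,007,610.00.
After tax at 34%: net income = £4,007,610.00 × 0.66 = £2,645,022.60.
Per share: £2,645,022.60 / 2,466,000 shares = £1.07.

£1.07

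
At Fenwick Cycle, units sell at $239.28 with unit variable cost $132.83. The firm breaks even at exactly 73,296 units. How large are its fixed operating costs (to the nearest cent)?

Each unit contributes $239.28 − $132.83 = $106.45.
Since BE = FC / CM, FC = 73,296 × $106.45 = $7,802,359.20.

$7,802,359.20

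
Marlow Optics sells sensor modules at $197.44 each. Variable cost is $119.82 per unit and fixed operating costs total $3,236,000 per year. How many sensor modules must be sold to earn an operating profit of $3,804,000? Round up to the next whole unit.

Contribution margin per unit = $197.44 − $119.82 = $77.62.
Need Q such that Q × $77.62 − $3,236,000 = $3,804,000, i.e. Q = $7,040,000 / $77.62 = 90,698.27 → 90,699.

90,699 sensor modules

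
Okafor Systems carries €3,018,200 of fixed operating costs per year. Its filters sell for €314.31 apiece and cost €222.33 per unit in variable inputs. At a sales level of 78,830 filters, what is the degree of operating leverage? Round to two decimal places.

1.71

Contribution at this volume is 78,830 × €91.98 = €7,250,783.40.
Subtracting fixed costs: EBIT = €7,250,783.40 − €3,018,200 = €4,232,583.40.
Degree of operating leverage = €7,250,783.40 / €4,232,583.40 = 1.7131.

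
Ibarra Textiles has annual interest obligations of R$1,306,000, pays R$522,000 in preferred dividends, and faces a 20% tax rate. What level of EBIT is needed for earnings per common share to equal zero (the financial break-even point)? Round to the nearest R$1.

R$1,958,500

Grossing the preferred dividend up to pre-tax terms: R$522,000 / (1 − 0.20) = R$652,500.00.
EPS = 0 when EBIT covers interest plus the pre-tax preferred burden: R$1,306,000 + R$652,500.00 = R$1,958,500.00.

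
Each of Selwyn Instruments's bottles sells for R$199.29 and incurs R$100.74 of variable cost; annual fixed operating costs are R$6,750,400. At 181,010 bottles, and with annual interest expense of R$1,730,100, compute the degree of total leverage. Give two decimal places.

At 181,010 units, contribution = 181,010 × R$98.55 = R$17,838,535.50.
EBIT = R$17,838,535.50 − R$6,750,400 = R$11,088,135.50. Interest = R$1,730,100.00.
DOL = R$17,838,535.50 ÷ R$11,088,135.50 = 1.6088; DFL = R$11,088,135.50 ÷ R$9,358,035.50 = 1.1849.
DCL = DOL × DFL = 1.6088 × 1.1849 = 1.9063.

1.91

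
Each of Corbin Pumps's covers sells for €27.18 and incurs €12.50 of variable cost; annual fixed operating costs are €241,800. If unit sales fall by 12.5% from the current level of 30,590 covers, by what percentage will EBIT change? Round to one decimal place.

-27.1%

At 30,590 units, contribution = 30,590 × €14.68 = €449,061.20.
Operating income = contribution − fixed costs = €449,061.20 − €241,800 = €207,261.20.
DOL = contribution ÷ EBIT = €449,061.20 ÷ €207,261.20 = 2.1666.
So EBIT moves 2.1666 × (-12.5%) = -27.1%.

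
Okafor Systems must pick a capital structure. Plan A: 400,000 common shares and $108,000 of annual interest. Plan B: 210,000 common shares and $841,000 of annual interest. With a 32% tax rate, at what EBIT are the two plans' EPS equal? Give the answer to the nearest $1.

At indifference, (EBIT − 108,000)(1 − t)/400,000 = (EBIT − 841,000)(1 − t)/210,000.
Cancelling (1 − t) and cross-multiplying: 210,000·(EBIT − 108,000) = 400,000·(EBIT − 841,000).
Solving, EBIT = (841,000·400,000 − 108,000·210,000) / (400,000 − 210,000) = 313,720,000,000 / 190,000 = 1,651,157.89.

$1,651,158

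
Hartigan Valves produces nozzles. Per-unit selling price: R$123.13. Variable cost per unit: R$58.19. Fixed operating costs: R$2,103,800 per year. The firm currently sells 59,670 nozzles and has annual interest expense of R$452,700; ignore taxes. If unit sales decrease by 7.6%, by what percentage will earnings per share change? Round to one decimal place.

Contribution at this volume is 59,670 × R$64.94 = R$3,874,969.80.
Subtracting fixed costs: EBIT = R$3,874,969.80 − R$2,103,800 = R$1,771,169.80.
Interest = R$452,700.00, so EBIT − I = R$1,318,469.80.
Degree of combined leverage = contribution ÷ (EBIT − I) = R$3,874,969.80 ÷ R$1,318,469.80 = 2.9390.
%ΔEPS = DCL × %ΔSales = 2.9390 × -7.6% = -22.3%.

-22.3%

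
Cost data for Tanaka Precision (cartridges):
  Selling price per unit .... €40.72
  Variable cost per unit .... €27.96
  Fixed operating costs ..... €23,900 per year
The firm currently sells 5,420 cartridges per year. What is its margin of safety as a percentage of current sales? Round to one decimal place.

Unit CM = price − variable cost = €40.72 − €27.96 = €12.76. Break-even units = €23,900 ÷ €12.76 = 1,873.04; break-even revenue = 1,873.04 × €40.72 = €76,270.22.
Current sales = 5,420 × €40.72 = €220,702.40.
Margin of safety = (€220,702.40 − €76,270.22) ÷ €220,702.40 = 65.4%.

65.4%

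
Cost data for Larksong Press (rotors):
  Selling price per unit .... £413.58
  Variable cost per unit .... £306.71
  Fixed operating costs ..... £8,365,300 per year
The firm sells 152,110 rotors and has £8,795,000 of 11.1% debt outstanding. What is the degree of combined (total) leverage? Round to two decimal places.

Contribution at this volume is 152,110 × £106.87 = £16,255,995.70.
EBIT = £16,255,995.70 − £8,365,300 = £7,890,695.70. Interest = £976,245.00, so EBIT − I = £6,914,450.70.
Degree of total leverage = total CM / (EBIT − interest) = £16,255,995.70 / £6,914,450.70 = 2.3510.

2.35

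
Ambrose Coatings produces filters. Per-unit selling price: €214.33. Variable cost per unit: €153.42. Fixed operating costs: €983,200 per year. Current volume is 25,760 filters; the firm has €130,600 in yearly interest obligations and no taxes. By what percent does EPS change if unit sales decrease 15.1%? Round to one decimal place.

-52.0%

At 25,760 units, contribution = 25,760 × €60.91 = €1,569,041.60.
Operating income = contribution − fixed costs = €1,569,041.60 − €983,200 = €585,841.60.
Interest = €130,600.00, so EBIT − I = €455,241.60.
DCL = total CM / (EBIT − I) = €1,569,041.60 / €455,241.60 = 3.4466.
%ΔEPS = DCL × %ΔSales = 3.4466 × -15.1% = -52.0%.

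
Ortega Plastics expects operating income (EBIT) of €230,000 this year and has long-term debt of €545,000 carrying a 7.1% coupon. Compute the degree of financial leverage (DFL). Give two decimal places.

Annual interest charges come to €38,695.00.
DFL = EBIT ÷ (EBIT − I) = €230,000 ÷ (€230,000 − €38,695.00) = €230,000 ÷ €191,305.00 = 1.2023.

1.20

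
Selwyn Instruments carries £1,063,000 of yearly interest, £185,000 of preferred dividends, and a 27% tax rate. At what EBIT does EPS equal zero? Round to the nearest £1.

Grossing the preferred dividend up to pre-tax terms: £185,000 / (1 − 0.27) = £253,424.66.
Financial break-even EBIT = interest + D_p ÷ (1 − t) = £1,063,000 + £253,424.66 = £1,316,424.66.

£1,316,425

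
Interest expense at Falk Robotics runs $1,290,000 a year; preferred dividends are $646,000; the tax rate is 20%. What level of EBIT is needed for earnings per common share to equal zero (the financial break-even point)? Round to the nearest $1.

$2,097,500

Grossing the preferred dividend up to pre-tax terms: $646,000 / (1 − 0.20) = $807,500.00.
Financial break-even EBIT = interest + D_p ÷ (1 − t) = $1,290,000 + $807,500.00 = $2,097,500.00.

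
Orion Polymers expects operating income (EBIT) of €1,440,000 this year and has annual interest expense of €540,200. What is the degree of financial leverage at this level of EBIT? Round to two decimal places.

Interest = €540,200.00.
DFL = EBIT ÷ (EBIT − I) = €1,440,000 ÷ (€1,440,000 − €540,200.00) = €1,440,000 ÷ €899,800.00 = 1.6004.

1.60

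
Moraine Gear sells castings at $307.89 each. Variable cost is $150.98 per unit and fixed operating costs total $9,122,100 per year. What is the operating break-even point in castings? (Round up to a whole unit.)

Contribution margin per unit = $307.89 − $150.98 = $156.91.
Break-even volume = fixed costs ÷ CM per unit = $9,122,100 ÷ $156.91 = 58,135.87, so 58,136 castings.

58,136 castings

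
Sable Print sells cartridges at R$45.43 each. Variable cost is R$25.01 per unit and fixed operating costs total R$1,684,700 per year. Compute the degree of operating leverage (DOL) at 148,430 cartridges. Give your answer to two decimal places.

2.25

Contribution at this volume is 148,430 × R$20.42 = R$3,030,940.60.
EBIT = R$3,030,940.60 − R$1,684,700 = R$1,346,240.60.
DOL = contribution ÷ EBIT = R$3,030,940.60 ÷ R$1,346,240.60 = 2.2514.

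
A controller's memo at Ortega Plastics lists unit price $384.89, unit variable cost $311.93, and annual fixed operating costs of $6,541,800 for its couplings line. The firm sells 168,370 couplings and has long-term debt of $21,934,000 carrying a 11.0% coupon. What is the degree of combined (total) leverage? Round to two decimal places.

Contribution at this volume is 168,370 × $72.96 = $12,284,275.20.
Operating income = contribution − fixed costs = $12,284,275.20 − $6,541,800 = $5,742,475.20. Interest = $2,412,740.00.
DOL = $12,284,275.20 ÷ $5,742,475.20 = 2.1392; DFL = $5,742,475.20 ÷ $3,329,735.20 = 1.7246.
DCL = DOL × DFL = 2.1392 × 1.7246 = 3.6893.

3.69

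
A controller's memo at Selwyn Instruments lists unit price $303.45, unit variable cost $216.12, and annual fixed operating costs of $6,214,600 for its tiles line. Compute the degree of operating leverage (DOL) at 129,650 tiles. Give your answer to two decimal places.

2.22

At 129,650 units, contribution = 129,650 × $87.33 = $11,322,334.50.
Subtracting fixed costs: EBIT = $11,322,334.50 − $6,214,600 = $5,107,734.50.
So DOL = total CM / EBIT = $11,322,334.50 / $5,107,734.50 = 2.2167.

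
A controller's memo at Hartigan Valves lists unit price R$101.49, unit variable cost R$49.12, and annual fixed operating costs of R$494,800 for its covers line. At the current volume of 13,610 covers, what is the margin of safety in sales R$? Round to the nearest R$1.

Contribution margin per unit = R$101.49 − R$49.12 = R$52.37. Break-even units = R$494,800 ÷ R$52.37 = 9,448.16; break-even revenue = 9,448.16 × R$101.49 = R$958,893.49.
Actual sales revenue = 13,610 × R$101.49 = R$1,381,278.90.
Margin of safety = R$1,381,278.90 − R$958,893.49 = R$422,385.

R$422,385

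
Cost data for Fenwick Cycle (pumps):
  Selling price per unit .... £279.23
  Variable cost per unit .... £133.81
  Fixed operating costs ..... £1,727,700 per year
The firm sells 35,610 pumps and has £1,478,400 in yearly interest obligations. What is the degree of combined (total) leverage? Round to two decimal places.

Contribution at this volume is 35,610 × £145.42 = £5,178,406.20.
EBIT = £5,178,406.20 − £1,727,700 = £3,450,706.20. Interest = £1,478,400.00.
DOL = £5,178,406.20 ÷ £3,450,706.20 = 1.5007; DFL = £3,450,706.20 ÷ £1,972,306.20 = 1.7496.
DCL = DOL × DFL = 1.5007 × 1.7496 = 2.6256.

2.63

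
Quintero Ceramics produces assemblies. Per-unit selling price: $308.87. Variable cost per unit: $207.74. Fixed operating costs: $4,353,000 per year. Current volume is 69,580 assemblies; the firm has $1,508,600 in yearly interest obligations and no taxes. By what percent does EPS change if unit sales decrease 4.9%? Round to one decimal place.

Contribution at this volume is 69,580 × $101.13 = $7,036,625.40.
Subtracting fixed costs: EBIT = $7,036,625.40 − $4,353,000 = $2,683,625.40.
After interest of $1,508,600.00, pre-tax earnings = $1,175,025.40.
DCL = total CM / (EBIT − I) = $7,036,625.40 / $1,175,025.40 = 5.9885.
%ΔEPS = DCL × %ΔSales = 5.9885 × -4.9% = -29.3%.

-29.3%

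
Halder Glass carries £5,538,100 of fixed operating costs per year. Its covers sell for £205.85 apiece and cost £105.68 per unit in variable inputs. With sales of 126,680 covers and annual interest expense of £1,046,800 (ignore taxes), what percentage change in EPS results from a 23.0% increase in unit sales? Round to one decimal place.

Total contribution margin = 126,680 × £100.17 = £12,689,535.60.
Operating income = contribution − fixed costs = £12,689,535.60 − £5,538,100 = £7,151,435.60.
Interest = £1,046,800.00, so EBIT − I = £6,104,635.60.
Degree of combined leverage = contribution ÷ (EBIT − I) = £12,689,535.60 ÷ £6,104,635.60 = 2.0787.
EPS therefore changes by 2.0787 × (+23.0%) = +47.8%.

+47.8%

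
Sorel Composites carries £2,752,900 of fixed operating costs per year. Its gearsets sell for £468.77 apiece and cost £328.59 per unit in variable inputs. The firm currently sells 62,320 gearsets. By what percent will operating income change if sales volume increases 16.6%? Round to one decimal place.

+24.2%

Total contribution margin = 62,320 × £140.18 = £8,736,017.60.
EBIT = £8,736,017.60 − £2,752,900 = £5,983,117.60.
DOL = contribution ÷ EBIT = £8,736,017.60 ÷ £5,983,117.60 = 1.4601.
%ΔEBIT = DOL × %ΔSales = 1.4601 × +16.6% = +24.2%.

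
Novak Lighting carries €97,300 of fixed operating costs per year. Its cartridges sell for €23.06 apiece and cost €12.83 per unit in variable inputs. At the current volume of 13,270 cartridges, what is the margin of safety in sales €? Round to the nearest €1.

€86,677

Unit CM = price − variable cost = €23.06 − €12.83 = €10.23. Break-even units = €97,300 ÷ €10.23 = 9,511.24; break-even revenue = 9,511.24 × €23.06 = €219,329.23.
Actual sales revenue = 13,270 × €23.06 = €306,006.20.
Margin of safety = €306,006.20 − €219,329.23 = €86,677.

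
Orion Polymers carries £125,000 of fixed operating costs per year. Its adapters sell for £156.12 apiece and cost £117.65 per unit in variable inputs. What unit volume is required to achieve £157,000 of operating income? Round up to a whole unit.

7,331 adapters

Each unit contributes £156.12 − £117.65 = £38.47.
Units = (FC + target) / CM = (£125,000 + £157,000) / £38.47 = 7,330.39, so 7,331 adapters.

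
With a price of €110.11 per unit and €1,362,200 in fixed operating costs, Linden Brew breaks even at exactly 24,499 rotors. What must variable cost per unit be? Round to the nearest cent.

€54.51

At break-even, FC = Q × (P − VC), so P − VC = €1,362,200 ÷ 24,499 = €55.6023.
Variable cost per unit = €110.11 − €55.6023 = €54.51.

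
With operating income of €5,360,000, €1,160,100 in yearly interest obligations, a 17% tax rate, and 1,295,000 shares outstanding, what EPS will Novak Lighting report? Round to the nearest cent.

Interest = €1,160,100.00, so EBT = €5,360,000 − €1,160,100.00 = €4,199,900.00.
After tax at 17%: net income = €4,199,900.00 × 0.83 = €3,485,917.00.
EPS = €3,485,917.00 ÷ 1,295,000 = €2.69.

€2.69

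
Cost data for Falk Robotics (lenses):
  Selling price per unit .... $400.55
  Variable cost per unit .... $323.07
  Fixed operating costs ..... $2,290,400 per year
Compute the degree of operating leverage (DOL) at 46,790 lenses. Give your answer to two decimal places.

2.72

Contribution at this volume is 46,790 × $77.48 = $3,625,289.20.
Subtracting fixed costs: EBIT = $3,625,289.20 − $2,290,400 = $1,334,889.20.
So DOL = total CM / EBIT = $3,625,289.20 / $1,334,889.20 = 2.7158.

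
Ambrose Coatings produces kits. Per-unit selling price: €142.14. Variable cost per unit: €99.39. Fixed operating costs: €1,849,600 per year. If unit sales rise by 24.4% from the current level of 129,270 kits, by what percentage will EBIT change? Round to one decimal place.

Total contribution margin = 129,270 × €42.75 = €5,526,292.50.
EBIT = €5,526,292.50 − €1,849,600 = €3,676,692.50.
Degree of operating leverage = €5,526,292.50 / €3,676,692.50 = 1.5031.
Operating income changes by 1.5031 × +24.4% = +36.7%.

+36.7%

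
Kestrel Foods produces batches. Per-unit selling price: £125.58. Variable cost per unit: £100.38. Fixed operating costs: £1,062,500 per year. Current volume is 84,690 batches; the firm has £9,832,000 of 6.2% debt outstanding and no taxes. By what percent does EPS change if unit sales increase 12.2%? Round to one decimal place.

+56.3%

Total contribution margin = 84,690 × £25.20 = £2,134,188.00.
EBIT = £2,134,188.00 − £1,062,500 = £1,071,688.00.
Interest = £609,584.00, so EBIT − I = £462,104.00.
DCL = total CM / (EBIT − I) = £2,134,188.00 / £462,104.00 = 4.6184.
%ΔEPS = DCL × %ΔSales = 4.6184 × +12.2% = +56.3%.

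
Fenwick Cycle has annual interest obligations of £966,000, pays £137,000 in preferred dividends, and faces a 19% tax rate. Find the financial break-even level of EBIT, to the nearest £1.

£1,135,136

Preferred dividends are paid after tax, so their pre-tax equivalent is £137,000 ÷ (1 − 0.19) = £169,135.80.
Financial break-even EBIT = interest + D_p ÷ (1 − t) = £966,000 + £169,135.80 = £1,135,135.80.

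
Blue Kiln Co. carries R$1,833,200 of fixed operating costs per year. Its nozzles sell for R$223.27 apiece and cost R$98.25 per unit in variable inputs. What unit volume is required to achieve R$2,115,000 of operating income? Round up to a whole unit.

Each unit contributes R$223.27 − R$98.25 = R$125.02.
Required volume = (fixed costs + target profit) ÷ CM = (R$1,833,200 + R$2,115,000) ÷ R$125.02 = 31,580.55, so 31,581 nozzles.

31,581 nozzles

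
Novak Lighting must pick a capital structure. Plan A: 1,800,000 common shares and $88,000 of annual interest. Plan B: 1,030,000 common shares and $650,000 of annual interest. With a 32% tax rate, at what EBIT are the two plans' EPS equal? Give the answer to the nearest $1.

Set EPS_A = EPS_B: (EBIT − $88,000)(1 − 0.32) ÷ 1,800,000 = (EBIT − $650,000)(1 − 0.32) ÷ 1,030,000.
Cancelling (1 − t) and cross-multiplying: 1,030,000·(EBIT − 88,000) = 1,800,000·(EBIT − 650,000).
EBIT × (1,800,000 − 1,030,000) = 650,000 × 1,800,000 − 88,000 × 1,030,000 = 1,079,360,000,000, so EBIT = 1,079,360,000,000 ÷ 770,000 = 1,401,766.23.

$1,401,766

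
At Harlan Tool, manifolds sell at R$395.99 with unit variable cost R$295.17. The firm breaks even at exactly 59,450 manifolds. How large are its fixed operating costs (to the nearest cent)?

Contribution margin per unit = R$395.99 − R$295.17 = R$100.82.
Since BE = FC / CM, FC = 59,450 × R$100.82 = R$5,993,749.00.

R$5,993,749.00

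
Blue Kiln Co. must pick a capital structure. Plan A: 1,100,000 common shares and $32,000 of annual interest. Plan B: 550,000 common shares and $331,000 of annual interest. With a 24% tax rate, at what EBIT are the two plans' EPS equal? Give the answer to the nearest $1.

$630,000

At indifference, (EBIT − 32,000)(1 − t)/1,100,000 = (EBIT − 331,000)(1 − t)/550,000.
The (1 − t) factor cancels: (EBIT − 32,000) × 550,000 = (EBIT − 331,000) × 1,100,000.
Solving, EBIT = (331,000·1,100,000 − 32,000·550,000) / (1,100,000 − 550,000) = 346,500,000,000 / 550,000 = 630,000.00.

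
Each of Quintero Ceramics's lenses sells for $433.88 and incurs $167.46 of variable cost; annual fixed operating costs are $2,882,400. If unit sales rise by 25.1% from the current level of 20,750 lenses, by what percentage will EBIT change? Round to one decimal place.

+52.4%

Contribution at this volume is 20,750 × $266.42 = $5,528,215.00.
Subtracting fixed costs: EBIT = $5,528,215.00 − $2,882,400 = $2,645,815.00.
DOL = contribution ÷ EBIT = $5,528,215.00 ÷ $2,645,815.00 = 2.0894.
%ΔEBIT = DOL × %ΔSales = 2.0894 × +25.1% = +52.4%.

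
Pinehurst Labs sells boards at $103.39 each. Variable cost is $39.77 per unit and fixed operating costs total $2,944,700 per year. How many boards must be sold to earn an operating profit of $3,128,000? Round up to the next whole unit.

Unit CM = price − variable cost = $103.39 − $39.77 = $63.62.
Units = (FC + target) / CM = ($2,944,700 + $3,128,000) / $63.62 = 95,452.69, so 95,453 boards.

95,453 boards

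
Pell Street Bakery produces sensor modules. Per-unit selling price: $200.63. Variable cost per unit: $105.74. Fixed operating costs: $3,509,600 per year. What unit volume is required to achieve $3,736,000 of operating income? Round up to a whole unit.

76,358 sensor modules

Contribution margin per unit = $200.63 − $105.74 = $94.89.
Units = (FC + target) / CM = ($3,509,600 + $3,736,000) / $94.89 = 76,357.89, so 76,358 sensor modules.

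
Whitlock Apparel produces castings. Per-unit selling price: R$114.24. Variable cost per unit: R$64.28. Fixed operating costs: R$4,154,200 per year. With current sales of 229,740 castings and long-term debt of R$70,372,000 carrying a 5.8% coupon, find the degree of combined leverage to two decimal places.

3.54

At 229,740 units, contribution = 229,740 × R$49.96 = R$11,477,810.40.
Operating income = contribution − fixed costs = R$11,477,810.40 − R$4,154,200 = R$7,323,610.40. Interest = R$4,081,576.00.
DOL = R$11,477,810.40 ÷ R$7,323,610.40 = 1.5672; DFL = R$7,323,610.40 ÷ R$3,242,034.40 = 2.2590.
Combined leverage = 1.5672 × 2.2590 = 3.5403.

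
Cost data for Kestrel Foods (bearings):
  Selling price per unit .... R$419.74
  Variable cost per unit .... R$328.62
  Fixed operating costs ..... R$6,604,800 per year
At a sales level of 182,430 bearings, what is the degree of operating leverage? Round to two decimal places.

1.66

Contribution at this volume is 182,430 × R$91.12 = R$16,623,021.60.
Operating income = contribution − fixed costs = R$16,623,021.60 − R$6,604,800 = R$10,018,221.60.
So DOL = total CM / EBIT = R$16,623,021.60 / R$10,018,221.60 = 1.6593.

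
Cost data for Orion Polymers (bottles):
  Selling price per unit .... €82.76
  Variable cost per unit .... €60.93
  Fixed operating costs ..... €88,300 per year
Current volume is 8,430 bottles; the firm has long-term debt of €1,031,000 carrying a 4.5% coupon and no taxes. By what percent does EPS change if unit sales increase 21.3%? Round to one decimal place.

At 8,430 units, contribution = 8,430 × €21.83 = €184,026.90.
EBIT = €184,026.90 − €88,300 = €95,726.90.
After interest of €46,395.00, pre-tax earnings = €49,331.90.
Degree of combined leverage = contribution ÷ (EBIT − I) = €184,026.90 ÷ €49,331.90 = 3.7304.
%ΔEPS = DCL × %ΔSales = 3.7304 × +21.3% = +79.5%.

+79.5%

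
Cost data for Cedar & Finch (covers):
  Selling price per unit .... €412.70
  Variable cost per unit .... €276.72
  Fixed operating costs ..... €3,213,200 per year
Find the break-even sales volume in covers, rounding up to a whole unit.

Each unit contributes €412.70 − €276.72 = €135.98.
Break-even volume = fixed costs ÷ CM per unit = €3,213,200 ÷ €135.98 = 23,629.95, so 23,630 covers.

23,630 covers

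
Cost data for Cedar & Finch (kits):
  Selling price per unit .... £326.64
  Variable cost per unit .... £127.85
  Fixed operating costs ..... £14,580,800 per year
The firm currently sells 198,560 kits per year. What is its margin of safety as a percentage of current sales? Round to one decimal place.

Each unit contributes £326.64 − £127.85 = £198.79. Break-even units = £14,580,800 ÷ £198.79 = 73,347.75; break-even revenue = 73,347.75 × £326.64 = £23,958,310.34.
Current sales = 198,560 × £326.64 = £64,857,638.40.
Margin of safety = (£64,857,638.40 − £23,958,310.34) ÷ £64,857,638.40 = 63.1%.

63.1%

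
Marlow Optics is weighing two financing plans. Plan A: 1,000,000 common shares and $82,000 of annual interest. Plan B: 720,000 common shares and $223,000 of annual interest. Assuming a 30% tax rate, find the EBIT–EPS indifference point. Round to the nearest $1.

Set EPS_A = EPS_B: (EBIT − $82,000)(1 − 0.30) ÷ 1,000,000 = (EBIT − $223,000)(1 − 0.30) ÷ 720,000.
Cancelling (1 − t) and cross-multiplying: 720,000·(EBIT − 82,000) = 1,000,000·(EBIT − 223,000).
EBIT × (1,000,000 − 720,000) = 223,000 × 1,000,000 − 82,000 × 720,000 = 163,960,000,000, so EBIT = 163,960,000,000 ÷ 280,000 = 585,571.43.

$585,571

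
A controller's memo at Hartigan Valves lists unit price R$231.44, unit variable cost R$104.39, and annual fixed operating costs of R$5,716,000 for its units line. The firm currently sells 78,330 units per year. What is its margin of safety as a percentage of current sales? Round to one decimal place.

42.6%

Each unit contributes R$231.44 − R$104.39 = R$127.05. Break-even units = R$5,716,000 ÷ R$127.05 = 44,990.16; break-even revenue = 44,990.16 × R$231.44 = R$10,412,522.94.
Current sales = 78,330 × R$231.44 = R$18,128,695.20.
Margin of safety = (R$18,128,695.20 − R$10,412,522.94) ÷ R$18,128,695.20 = 42.6%.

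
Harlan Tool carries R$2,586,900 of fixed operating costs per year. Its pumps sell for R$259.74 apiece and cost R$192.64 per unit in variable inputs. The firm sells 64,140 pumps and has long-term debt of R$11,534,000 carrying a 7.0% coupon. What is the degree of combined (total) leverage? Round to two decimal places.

4.73

At 64,140 units, contribution = 64,140 × R$67.10 = R$4,303,794.00.
Subtracting fixed costs: EBIT = R$4,303,794.00 − R$2,586,900 = R$1,716,894.00. Interest = R$807,380.00, so EBIT − I = R$909,514.00.
Degree of total leverage = total CM / (EBIT − interest) = R$4,303,794.00 / R$909,514.00 = 4.7320.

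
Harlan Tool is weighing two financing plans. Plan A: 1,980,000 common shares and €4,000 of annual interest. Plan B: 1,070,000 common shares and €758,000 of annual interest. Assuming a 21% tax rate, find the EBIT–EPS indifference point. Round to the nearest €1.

At indifference, (EBIT − 4,000)(1 − t)/1,980,000 = (EBIT − 758,000)(1 − t)/1,070,000.
Cancelling (1 − t) and cross-multiplying: 1,070,000·(EBIT − 4,000) = 1,980,000·(EBIT − 758,000).
Solving, EBIT = (758,000·1,980,000 − 4,000·1,070,000) / (1,980,000 − 1,070,000) = 1,496,560,000,000 / 910,000 = 1,644,571.43.

€1,644,571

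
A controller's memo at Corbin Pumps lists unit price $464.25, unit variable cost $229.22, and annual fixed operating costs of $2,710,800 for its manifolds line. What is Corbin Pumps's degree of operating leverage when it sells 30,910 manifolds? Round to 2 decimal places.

At 30,910 units, contribution = 30,910 × $235.03 = $7,264,777.30.
Operating income = contribution − fixed costs = $7,264,777.30 − $2,710,800 = $4,553,977.30.
So DOL = total CM / EBIT = $7,264,777.30 / $4,553,977.30 = 1.5953.

1.60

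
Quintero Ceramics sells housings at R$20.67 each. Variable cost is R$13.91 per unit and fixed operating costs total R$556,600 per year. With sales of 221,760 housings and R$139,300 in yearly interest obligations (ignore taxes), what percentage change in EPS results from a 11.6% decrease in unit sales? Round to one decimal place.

-21.7%

Contribution at this volume is 221,760 × R$6.76 = R$1,499,097.60.
EBIT = R$1,499,097.60 − R$556,600 = R$942,497.60.
Interest = R$139,300.00, so EBIT − I = R$803,197.60.
DCL = total CM / (EBIT − I) = R$1,499,097.60 / R$803,197.60 = 1.8664.
EPS therefore changes by 1.8664 × (-11.6%) = -21.7%.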